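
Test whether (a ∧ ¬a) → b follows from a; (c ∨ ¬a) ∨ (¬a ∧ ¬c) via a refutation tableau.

Initial set: {T a; T ((c ∨ ¬a) ∨ (¬a ∧ ¬c)); F ((a ∧ ¬a) → b)}.
F ((a ∧ ¬a) → b): α-rule — add T (a ∧ ¬a), F b.
T (a ∧ ¬a): α-rule — add T a, T ¬a.
× closes — contains both a and ¬a.
All 1 branch closes.
Every branch closed, so the premises entail the conclusion.

Yes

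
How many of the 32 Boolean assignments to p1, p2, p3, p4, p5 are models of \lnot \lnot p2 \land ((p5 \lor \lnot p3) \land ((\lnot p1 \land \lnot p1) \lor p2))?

Initial set: {(\lnot \lnot p2 \land ((p5 \lor \lnot p3) \land ((\lnot p1 \land \lnot p1) \lor p2)))}.
(\lnot \lnot p2 \land ((p5 \lor \lnot p3) \land ((\lnot p1 \land \lnot p1) \lor p2))): α-rule — add \lnot \lnot p2, ((p5 \lor \lnot p3) \land ((\lnot p1 \land \lnot p1) \lor p2)).
\lnot \lnot p2: drop double negation, giving p2.
((p5 \lor \lnot p3) \land ((\lnot p1 \land \lnot p1) \lor p2)): α-rule — add (p5 \lor \lnot p3), ((\lnot p1 \land \lnot p1) \lor p2).
(p5 \lor \lnot p3): β-rule — branch into p5  //  \lnot p3.
  branch 1 (add p5):
    ((\lnot p1 \land \lnot p1) \lor p2): β-rule — branch into (\lnot p1 \land \lnot p1)  //  p2.
      branch 1.1 (add (\lnot p1 \land \lnot p1)):
        (\lnot p1 \land \lnot p1): α-rule — add \lnot p1, \lnot p1.
        ○ open, literals {p1=F, p2=T, p5=T}.
      branch 1.2 (add p2):
        ○ open, literals {p2=T, p5=T}.
  branch 2 (add \lnot p3):
    ((\lnot p1 \land \lnot p1) \lor p2): β-rule — branch into (\lnot p1 \land \lnot p1)  //  p2.
      branch 2.1 (add (\lnot p1 \land \lnot p1)):
        (\lnot p1 \land \lnot p1): α-rule — add \lnot p1, \lnot p1.
        ○ open, literals {p1=F, p2=T, p3=F}.
      branch 2.2 (add p2):
        ○ open, literals {p2=T, p3=F}.
0 branches closed, 4 open.
Each open branch fixes some atoms; the unmentioned ones are free. Counting distinct full assignments: branch {p1=F, p2=T, p5=T} (p3, p4) contributes 4 new; branch {p2=T, p5=T} (p1, p3, p4) contributes 4 new; branch {p1=F, p2=T, p3=F} (p4, p5) contributes 2 new; branch {p2=T, p3=F} (p1, p4, p5) contributes 2 new. Total: 12.

12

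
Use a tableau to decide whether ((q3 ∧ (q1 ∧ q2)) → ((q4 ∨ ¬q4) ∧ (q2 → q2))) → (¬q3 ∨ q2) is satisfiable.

Satisfiable

Initial set: {(((q3 ∧ (q1 ∧ q2)) → ((q4 ∨ ¬q4) ∧ (q2 → q2))) → (¬q3 ∨ q2))}.
(((q3 ∧ (q1 ∧ q2)) → ((q4 ∨ ¬q4) ∧ (q2 → q2))) → (¬q3 ∨ q2)): β-rule — branch into ¬((q3 ∧ (q1 ∧ q2)) → ((q4 ∨ ¬q4) ∧ (q2 → q2)))  //  (¬q3 ∨ q2).
  branch 1 (add ¬((q3 ∧ (q1 ∧ q2)) → ((q4 ∨ ¬q4) ∧ (q2 → q2)))):
    ¬((q3 ∧ (q1 ∧ q2)) → ((q4 ∨ ¬q4) ∧ (q2 → q2))): α-rule — add (q3 ∧ (q1 ∧ q2)), ¬((q4 ∨ ¬q4) ∧ (q2 → q2)).
    (q3 ∧ (q1 ∧ q2)): α-rule — add q3, (q1 ∧ q2).
    (q1 ∧ q2): α-rule — add q1, q2.
    ¬((q4 ∨ ¬q4) ∧ (q2 → q2)): β-rule — branch into ¬(q4 ∨ ¬q4)  //  ¬(q2 → q2).
      branch 1.1 (add ¬(q4 ∨ ¬q4)):
        ¬(q4 ∨ ¬q4): α-rule — add ¬q4, ¬¬q4.
        × closes — contains both q4 and ¬q4.
      branch 1.2 (add ¬(q2 → q2)):
        ¬(q2 → q2): α-rule — add q2, ¬q2.
        × closes — contains both q2 and ¬q2.
  branch 2 (add (¬q3 ∨ q2)):
    (¬q3 ∨ q2): β-rule — branch into ¬q3  //  q2.
      branch 2.1 (add ¬q3):
        ○ open, literals {q3=F}.
      branch 2.2 (add q2):
        ○ open, literals {q2=T}.
2 branches closed, 2 open.
An open branch gives a satisfying assignment: q3=F.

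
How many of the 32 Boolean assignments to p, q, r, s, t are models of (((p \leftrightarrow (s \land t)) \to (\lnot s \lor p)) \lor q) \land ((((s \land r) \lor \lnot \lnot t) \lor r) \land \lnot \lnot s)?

Initial set: {((((p \leftrightarrow (s \land t)) \to (\lnot s \lor p)) \lor q) \land ((((s \land r) \lor \lnot \lnot t) \lor r) \land \lnot \lnot s))}.
((((p \leftrightarrow (s \land t)) \to (\lnot s \lor p)) \lor q) \land ((((s \land r) \lor \lnot \lnot t) \lor r) \land \lnot \lnot s)): α-rule — add (((p \leftrightarrow (s \land t)) \to (\lnot s \lor p)) \lor q), ((((s \land r) \lor \lnot \lnot t) \lor r) \land \lnot \lnot s).
((((s \land r) \lor \lnot \lnot t) \lor r) \land \lnot \lnot s): α-rule — add (((s \land r) \lor \lnot \lnot t) \lor r), \lnot \lnot s.
\lnot \lnot s: drop double negation, giving s.
(((p \leftrightarrow (s \land t)) \to (\lnot s \lor p)) \lor q): β-rule — branch into ((p \leftrightarrow (s \land t)) \to (\lnot s \lor p))  //  q.
  branch 1 (add ((p \leftrightarrow (s \land t)) \to (\lnot s \lor p))):
    (((s \land r) \lor \lnot \lnot t) \lor r): β-rule — branch into ((s \land r) \lor \lnot \lnot t)  //  r.
      branch 1.1 (add ((s \land r) \lor \lnot \lnot t)):
        ((p \leftrightarrow (s \land t)) \to (\lnot s \lor p)): β-rule — branch into \lnot (p \leftrightarrow (s \land t))  //  (\lnot s \lor p).
          branch 1.1.1 (add \lnot (p \leftrightarrow (s \land t))):
            ((s \land r) \lor \lnot \lnot t): β-rule — branch into (s \land r)  //  \lnot \lnot t.
              branch 1.1.1.1 (add (s \land r)):
                (s \land r): α-rule — add s, r.
                \lnot (p \leftrightarrow (s \land t)): β-rule — branch into p, \lnot (s \land t)  //  \lnot p, (s \land t).
                  branch 1.1.1.1.1 (add p, \lnot (s \land t)):
                    \lnot (s \land t): β-rule — branch into \lnot s  //  \lnot t.
                      branch 1.1.1.1.1.1 (add \lnot s):
                        × closes — contains both s and \lnot s.
                      branch 1.1.1.1.1.2 (add \lnot t):
                        ○ open, literals {p=T, r=T, s=T, t=F}.
                  branch 1.1.1.1.2 (add \lnot p, (s \land t)):
                    (s \land t): α-rule — add s, t.
                    ○ open, literals {p=F, r=T, s=T, t=T}.
              branch 1.1.1.2 (add \lnot \lnot t):
                \lnot \lnot t: drop double negation, giving t.
                \lnot (p \leftrightarrow (s \land t)): β-rule — branch into p, \lnot (s \land t)  //  \lnot p, (s \land t).
                  branch 1.1.1.2.1 (add p, \lnot (s \land t)):
                    \lnot (s \land t): β-rule — branch into \lnot s  //  \lnot t.
                      branch 1.1.1.2.1.1 (add \lnot s):
                        × closes — contains both s and \lnot s.
                      branch 1.1.1.2.1.2 (add \lnot t):
                        × closes — contains both t and \lnot t.
                  branch 1.1.1.2.2 (add \lnot p, (s \land t)):
                    (s \land t): α-rule — add s, t.
                    ○ open, literals {p=F, s=T, t=T}.
          branch 1.1.2 (add (\lnot s \lor p)):
            ((s \land r) \lor \lnot \lnot t): β-rule — branch into (s \land r)  //  \lnot \lnot t.
              branch 1.1.2.1 (add (s \land r)):
                (s \land r): α-rule — add s, r.
                (\lnot s \lor p): β-rule — branch into \lnot s  //  p.
                  branch 1.1.2.1.1 (add \lnot s):
                    × closes — contains both s and \lnot s.
                  branch 1.1.2.1.2 (add p):
                    ○ open, literals {p=T, r=T, s=T}.
              branch 1.1.2.2 (add \lnot \lnot t):
                \lnot \lnot t: drop double negation, giving t.
                (\lnot s \lor p): β-rule — branch into \lnot s  //  p.
                  branch 1.1.2.2.1 (add \lnot s):
                    × closes — contains both s and \lnot s.
                  branch 1.1.2.2.2 (add p):
                    ○ open, literals {p=T, s=T, t=T}.
      branch 1.2 (add r):
        ((p \leftrightarrow (s \land t)) \to (\lnot s \lor p)): β-rule — branch into \lnot (p \leftrightarrow (s \land t))  //  (\lnot s \lor p).
          branch 1.2.1 (add \lnot (p \leftrightarrow (s \land t))):
            \lnot (p \leftrightarrow (s \land t)): β-rule — branch into p, \lnot (s \land t)  //  \lnot p, (s \land t).
              branch 1.2.1.1 (add p, \lnot (s \land t)):
                \lnot (s \land t): β-rule — branch into \lnot s  //  \lnot t.
                  branch 1.2.1.1.1 (add \lnot s):
                    × closes — contains both s and \lnot s.
                  branch 1.2.1.1.2 (add \lnot t):
                    ○ open, literals {p=T, r=T, s=T, t=F}.
              branch 1.2.1.2 (add \lnot p, (s \land t)):
                (s \land t): α-rule — add s, t.
                ○ open, literals {p=F, r=T, s=T, t=T}.
          branch 1.2.2 (add (\lnot s \lor p)):
            (\lnot s \lor p): β-rule — branch into \lnot s  //  p.
              branch 1.2.2.1 (add \lnot s):
                × closes — contains both s and \lnot s.
              branch 1.2.2.2 (add p):
                ○ open, literals {p=T, r=T, s=T}.
  branch 2 (add q):
    (((s \land r) \lor \lnot \lnot t) \lor r): β-rule — branch into ((s \land r) \lor \lnot \lnot t)  //  r.
      branch 2.1 (add ((s \land r) \lor \lnot \lnot t)):
        ((s \land r) \lor \lnot \lnot t): β-rule — branch into (s \land r)  //  \lnot \lnot t.
          branch 2.1.1 (add (s \land r)):
            (s \land r): α-rule — add s, r.
            ○ open, literals {q=T, r=T, s=T}.
          branch 2.1.2 (add \lnot \lnot t):
            \lnot \lnot t: drop double negation, giving t.
            ○ open, literals {q=T, s=T, t=T}.
      branch 2.2 (add r):
        ○ open, literals {q=T, r=T, s=T}.
7 branches closed, 11 open.
Each open branch fixes some atoms; the unmentioned ones are free. Counting distinct full assignments: branch {p=T, r=T, s=T, t=F} (q) contributes 2 new; branch {p=F, r=T, s=T, t=T} (q) contributes 2 new; branch {p=F, s=T, t=T} (q, r) contributes 2 new; branch {p=T, r=T, s=T} (q, t) contributes 2 new; branch {p=T, s=T, t=T} (q, r) contributes 2 new; branch {p=T, r=T, s=T, t=F} (q) contributes 0 new; branch {p=F, r=T, s=T, t=T} (q) contributes 0 new; branch {p=T, r=T, s=T} (q, t) contributes 0 new; branch {q=T, r=T, s=T} (p, t) contributes 1 new; branch {q=T, s=T, t=T} (p, r) contributes 0 new; branch {q=T, r=T, s=T} (p, t) contributes 0 new. Total: 11.

11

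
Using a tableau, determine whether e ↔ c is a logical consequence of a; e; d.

No

Initial set: {a; e; d; ¬(e ↔ c)}.
¬(e ↔ c): β-rule — branch into e, ¬c  //  ¬e, c.
  branch 1 (add e, ¬c):
    ○ open, literals {a=1, c=0, d=1, e=1}.
  branch 2 (add ¬e, c):
    × closes — contains both e and ¬e.
1 branch closed, 1 open.
An open branch gives a countermodel: a=1, c=0, d=1, e=1 (unmentioned atoms arbitrary); the premises hold there but the conclusion fails.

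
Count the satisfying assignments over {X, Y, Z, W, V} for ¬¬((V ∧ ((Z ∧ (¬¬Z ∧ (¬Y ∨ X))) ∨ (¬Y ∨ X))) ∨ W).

Initial set: {¬¬((V ∧ ((Z ∧ (¬¬Z ∧ (¬Y ∨ X))) ∨ (¬Y ∨ X))) ∨ W)}.
¬¬((V ∧ ((Z ∧ (¬¬Z ∧ (¬Y ∨ X))) ∨ (¬Y ∨ X))) ∨ W): drop double negation, giving ((V ∧ ((Z ∧ (¬¬Z ∧ (¬Y ∨ X))) ∨ (¬Y ∨ X))) ∨ W).
((V ∧ ((Z ∧ (¬¬Z ∧ (¬Y ∨ X))) ∨ (¬Y ∨ X))) ∨ W): β-rule — branch into (V ∧ ((Z ∧ (¬¬Z ∧ (¬Y ∨ X))) ∨ (¬Y ∨ X)))  //  W.
  branch 1 (add (V ∧ ((Z ∧ (¬¬Z ∧ (¬Y ∨ X))) ∨ (¬Y ∨ X)))):
    (V ∧ ((Z ∧ (¬¬Z ∧ (¬Y ∨ X))) ∨ (¬Y ∨ X))): α-rule — add V, ((Z ∧ (¬¬Z ∧ (¬Y ∨ X))) ∨ (¬Y ∨ X)).
    ((Z ∧ (¬¬Z ∧ (¬Y ∨ X))) ∨ (¬Y ∨ X)): β-rule — branch into (Z ∧ (¬¬Z ∧ (¬Y ∨ X)))  //  (¬Y ∨ X).
      branch 1.1 (add (Z ∧ (¬¬Z ∧ (¬Y ∨ X)))):
        (Z ∧ (¬¬Z ∧ (¬Y ∨ X))): α-rule — add Z, (¬¬Z ∧ (¬Y ∨ X)).
        (¬¬Z ∧ (¬Y ∨ X)): α-rule — add ¬¬Z, (¬Y ∨ X).
        ¬¬Z: drop double negation, giving Z.
        (¬Y ∨ X): β-rule — branch into ¬Y  //  X.
          branch 1.1.1 (add ¬Y):
            ○ open, literals {V=1, Y=0, Z=1}.
          branch 1.1.2 (add X):
            ○ open, literals {V=1, X=1, Z=1}.
      branch 1.2 (add (¬Y ∨ X)):
        (¬Y ∨ X): β-rule — branch into ¬Y  //  X.
          branch 1.2.1 (add ¬Y):
            ○ open, literals {V=1, Y=0}.
          branch 1.2.2 (add X):
            ○ open, literals {V=1, X=1}.
  branch 2 (add W):
    ○ open, literals {W=1}.
0 branches closed, 5 open.
Each open branch fixes some atoms; the unmentioned ones are free. Counting distinct full assignments: branch {V=1, Y=0, Z=1} (X, W) contributes 4 new; branch {V=1, X=1, Z=1} (Y, W) contributes 2 new; branch {V=1, Y=0} (X, Z, W) contributes 4 new; branch {V=1, X=1} (Y, Z, W) contributes 2 new; branch {W=1} (X, Y, Z, V) contributes 10 new. Total: 22.

22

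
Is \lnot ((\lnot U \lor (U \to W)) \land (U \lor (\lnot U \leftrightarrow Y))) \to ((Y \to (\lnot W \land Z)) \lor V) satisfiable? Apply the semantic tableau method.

Initial set: {(\lnot ((\lnot U \lor (U \to W)) \land (U \lor (\lnot U \leftrightarrow Y))) \to ((Y \to (\lnot W \land Z)) \lor V))}.
(\lnot ((\lnot U \lor (U \to W)) \land (U \lor (\lnot U \leftrightarrow Y))) \to ((Y \to (\lnot W \land Z)) \lor V)): β-rule — branch into \lnot \lnot ((\lnot U \lor (U \to W)) \land (U \lor (\lnot U \leftrightarrow Y)))  //  ((Y \to (\lnot W \land Z)) \lor V).
  branch 1 (add \lnot \lnot ((\lnot U \lor (U \to W)) \land (U \lor (\lnot U \leftrightarrow Y)))):
    \lnot \lnot ((\lnot U \lor (U \to W)) \land (U \lor (\lnot U \leftrightarrow Y))): α-rule — add (\lnot U \lor (U \to W)), (U \lor (\lnot U \leftrightarrow Y)).
    (\lnot U \lor (U \to W)): β-rule — branch into \lnot U  //  (U \to W).
      branch 1.1 (add \lnot U):
        (U \lor (\lnot U \leftrightarrow Y)): β-rule — branch into U  //  (\lnot U \leftrightarrow Y).
          branch 1.1.1 (add U):
            × closes — contains both U and \lnot U.
          branch 1.1.2 (add (\lnot U \leftrightarrow Y)):
            (\lnot U \leftrightarrow Y): β-rule — branch into \lnot U, Y  //  \lnot \lnot U, \lnot Y.
              branch 1.1.2.1 (add \lnot U, Y):
                ○ open, literals {U=0, Y=1}.
              branch 1.1.2.2 (add \lnot \lnot U, \lnot Y):
                × closes — contains both U and \lnot U.
      branch 1.2 (add (U \to W)):
        (U \lor (\lnot U \leftrightarrow Y)): β-rule — branch into U  //  (\lnot U \leftrightarrow Y).
          branch 1.2.1 (add U):
            (U \to W): β-rule — branch into \lnot U  //  W.
              branch 1.2.1.1 (add \lnot U):
                × closes — contains both U and \lnot U.
              branch 1.2.1.2 (add W):
                ○ open, literals {U=1, W=1}.
          branch 1.2.2 (add (\lnot U \leftrightarrow Y)):
            (U \to W): β-rule — branch into \lnot U  //  W.
              branch 1.2.2.1 (add \lnot U):
                (\lnot U \leftrightarrow Y): β-rule — branch into \lnot U, Y  //  \lnot \lnot U, \lnot Y.
                  branch 1.2.2.1.1 (add \lnot U, Y):
                    ○ open, literals {U=0, Y=1}.
                  branch 1.2.2.1.2 (add \lnot \lnot U, \lnot Y):
                    × closes — contains both U and \lnot U.
              branch 1.2.2.2 (add W):
                (\lnot U \leftrightarrow Y): β-rule — branch into \lnot U, Y  //  \lnot \lnot U, \lnot Y.
                  branch 1.2.2.2.1 (add \lnot U, Y):
                    ○ open, literals {U=0, W=1, Y=1}.
                  branch 1.2.2.2.2 (add \lnot \lnot U, \lnot Y):
                    ○ open, literals {U=1, W=1, Y=0}.
  branch 2 (add ((Y \to (\lnot W \land Z)) \lor V)):
    ((Y \to (\lnot W \land Z)) \lor V): β-rule — branch into (Y \to (\lnot W \land Z))  //  V.
      branch 2.1 (add (Y \to (\lnot W \land Z))):
        (Y \to (\lnot W \land Z)): β-rule — branch into \lnot Y  //  (\lnot W \land Z).
          branch 2.1.1 (add \lnot Y):
            ○ open, literals {Y=0}.
          branch 2.1.2 (add (\lnot W \land Z)):
            (\lnot W \land Z): α-rule — add \lnot W, Z.
            ○ open, literals {W=0, Z=1}.
      branch 2.2 (add V):
        ○ open, literals {V=1}.
4 branches closed, 8 open.
An open branch gives a satisfying assignment: U=0, Y=1.

Satisfiable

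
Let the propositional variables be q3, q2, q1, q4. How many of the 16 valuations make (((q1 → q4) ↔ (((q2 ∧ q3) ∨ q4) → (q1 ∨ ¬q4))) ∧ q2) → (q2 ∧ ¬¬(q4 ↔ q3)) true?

14

Initial set: {((((q1 → q4) ↔ (((q2 ∧ q3) ∨ q4) → (q1 ∨ ¬q4))) ∧ q2) → (q2 ∧ ¬¬(q4 ↔ q3)))}.
((((q1 → q4) ↔ (((q2 ∧ q3) ∨ q4) → (q1 ∨ ¬q4))) ∧ q2) → (q2 ∧ ¬¬(q4 ↔ q3))): β-rule — branch into ¬(((q1 → q4) ↔ (((q2 ∧ q3) ∨ q4) → (q1 ∨ ¬q4))) ∧ q2)  //  (q2 ∧ ¬¬(q4 ↔ q3)).
  branch 1 (add ¬(((q1 → q4) ↔ (((q2 ∧ q3) ∨ q4) → (q1 ∨ ¬q4))) ∧ q2)):
    ¬(((q1 → q4) ↔ (((q2 ∧ q3) ∨ q4) → (q1 ∨ ¬q4))) ∧ q2): β-rule — branch into ¬((q1 → q4) ↔ (((q2 ∧ q3) ∨ q4) → (q1 ∨ ¬q4)))  //  ¬q2.
      branch 1.1 (add ¬((q1 → q4) ↔ (((q2 ∧ q3) ∨ q4) → (q1 ∨ ¬q4)))):
        ¬((q1 → q4) ↔ (((q2 ∧ q3) ∨ q4) → (q1 ∨ ¬q4))): β-rule — branch into (q1 → q4), ¬(((q2 ∧ q3) ∨ q4) → (q1 ∨ ¬q4))  //  ¬(q1 → q4), (((q2 ∧ q3) ∨ q4) → (q1 ∨ ¬q4)).
          branch 1.1.1 (add (q1 → q4), ¬(((q2 ∧ q3) ∨ q4) → (q1 ∨ ¬q4))):
            ¬(((q2 ∧ q3) ∨ q4) → (q1 ∨ ¬q4)): α-rule — add ((q2 ∧ q3) ∨ q4), ¬(q1 ∨ ¬q4).
            ¬(q1 ∨ ¬q4): α-rule — add ¬q1, ¬¬q4.
            (q1 → q4): β-rule — branch into ¬q1  //  q4.
              branch 1.1.1.1 (add ¬q1):
                ((q2 ∧ q3) ∨ q4): β-rule — branch into (q2 ∧ q3)  //  q4.
                  branch 1.1.1.1.1 (add (q2 ∧ q3)):
                    (q2 ∧ q3): α-rule — add q2, q3.
                    ○ open, literals {q1=0, q2=1, q3=1, q4=1}.
                  branch 1.1.1.1.2 (add q4):
                    ○ open, literals {q1=0, q4=1}.
              branch 1.1.1.2 (add q4):
                ((q2 ∧ q3) ∨ q4): β-rule — branch into (q2 ∧ q3)  //  q4.
                  branch 1.1.1.2.1 (add (q2 ∧ q3)):
                    (q2 ∧ q3): α-rule — add q2, q3.
                    ○ open, literals {q1=0, q2=1, q3=1, q4=1}.
                  branch 1.1.1.2.2 (add q4):
                    ○ open, literals {q1=0, q4=1}.
          branch 1.1.2 (add ¬(q1 → q4), (((q2 ∧ q3) ∨ q4) → (q1 ∨ ¬q4))):
            ¬(q1 → q4): α-rule — add q1, ¬q4.
            (((q2 ∧ q3) ∨ q4) → (q1 ∨ ¬q4)): β-rule — branch into ¬((q2 ∧ q3) ∨ q4)  //  (q1 ∨ ¬q4).
              branch 1.1.2.1 (add ¬((q2 ∧ q3) ∨ q4)):
                ¬((q2 ∧ q3) ∨ q4): α-rule — add ¬(q2 ∧ q3), ¬q4.
                ¬(q2 ∧ q3): β-rule — branch into ¬q2  //  ¬q3.
                  branch 1.1.2.1.1 (add ¬q2):
                    ○ open, literals {q1=1, q2=0, q4=0}.
                  branch 1.1.2.1.2 (add ¬q3):
                    ○ open, literals {q1=1, q3=0, q4=0}.
              branch 1.1.2.2 (add (q1 ∨ ¬q4)):
                (q1 ∨ ¬q4): β-rule — branch into q1  //  ¬q4.
                  branch 1.1.2.2.1 (add q1):
                    ○ open, literals {q1=1, q4=0}.
                  branch 1.1.2.2.2 (add ¬q4):
                    ○ open, literals {q1=1, q4=0}.
      branch 1.2 (add ¬q2):
        ○ open, literals {q2=0}.
  branch 2 (add (q2 ∧ ¬¬(q4 ↔ q3))):
    (q2 ∧ ¬¬(q4 ↔ q3)): α-rule — add q2, ¬¬(q4 ↔ q3).
    ¬¬(q4 ↔ q3): drop double negation, giving (q4 ↔ q3).
    (q4 ↔ q3): β-rule — branch into q4, q3  //  ¬q4, ¬q3.
      branch 2.1 (add q4, q3):
        ○ open, literals {q2=1, q3=1, q4=1}.
      branch 2.2 (add ¬q4, ¬q3):
        ○ open, literals {q2=1, q3=0, q4=0}.
0 branches closed, 11 open.
Each open branch fixes some atoms; the unmentioned ones are free. Counting distinct full assignments: branch {q1=0, q2=1, q3=1, q4=1} (none free) contributes 1 new; branch {q1=0, q4=1} (q3, q2) contributes 3 new; branch {q1=0, q2=1, q3=1, q4=1} (none free) contributes 0 new; branch {q1=0, q4=1} (q3, q2) contributes 0 new; branch {q1=1, q2=0, q4=0} (q3) contributes 2 new; branch {q1=1, q3=0, q4=0} (q2) contributes 1 new; branch {q1=1, q4=0} (q3, q2) contributes 1 new; branch {q1=1, q4=0} (q3, q2) contributes 0 new; branch {q2=0} (q3, q1, q4) contributes 4 new; branch {q2=1, q3=1, q4=1} (q1) contributes 1 new; branch {q2=1, q3=0, q4=0} (q1) contributes 1 new. Total: 14.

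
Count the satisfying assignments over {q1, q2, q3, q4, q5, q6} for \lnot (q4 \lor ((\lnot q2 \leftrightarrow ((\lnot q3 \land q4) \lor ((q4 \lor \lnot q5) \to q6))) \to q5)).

Initial set: {T \lnot (q4 \lor ((\lnot q2 \leftrightarrow ((\lnot q3 \land q4) \lor ((q4 \lor \lnot q5) \to q6))) \to q5))}.
T \lnot (q4 \lor ((\lnot q2 \leftrightarrow ((\lnot q3 \land q4) \lor ((q4 \lor \lnot q5) \to q6))) \to q5)): α-rule — add F q4, F ((\lnot q2 \leftrightarrow ((\lnot q3 \land q4) \lor ((q4 \lor \lnot q5) \to q6))) \to q5).
F ((\lnot q2 \leftrightarrow ((\lnot q3 \land q4) \lor ((q4 \lor \lnot q5) \to q6))) \to q5): α-rule — add T (\lnot q2 \leftrightarrow ((\lnot q3 \land q4) \lor ((q4 \lor \lnot q5) \to q6))), F q5.
T (\lnot q2 \leftrightarrow ((\lnot q3 \land q4) \lor ((q4 \lor \lnot q5) \to q6))): β-rule — branch into T \lnot q2, T ((\lnot q3 \land q4) \lor ((q4 \lor \lnot q5) \to q6))  //  F \lnot q2, F ((\lnot q3 \land q4) \lor ((q4 \lor \lnot q5) \to q6)).
  branch 1 (add T \lnot q2, T ((\lnot q3 \land q4) \lor ((q4 \lor \lnot q5) \to q6))):
    T ((\lnot q3 \land q4) \lor ((q4 \lor \lnot q5) \to q6)): β-rule — branch into T (\lnot q3 \land q4)  //  T ((q4 \lor \lnot q5) \to q6).
      branch 1.1 (add T (\lnot q3 \land q4)):
        T (\lnot q3 \land q4): α-rule — add T \lnot q3, T q4.
        × closes — contains both q4 and \lnot q4.
      branch 1.2 (add T ((q4 \lor \lnot q5) \to q6)):
        T ((q4 \lor \lnot q5) \to q6): β-rule — branch into F (q4 \lor \lnot q5)  //  T q6.
          branch 1.2.1 (add F (q4 \lor \lnot q5)):
            F (q4 \lor \lnot q5): α-rule — add F q4, F \lnot q5.
            × closes — contains both q5 and \lnot q5.
          branch 1.2.2 (add T q6):
            ○ open, literals {q2=0, q4=0, q5=0, q6=1}.
  branch 2 (add F \lnot q2, F ((\lnot q3 \land q4) \lor ((q4 \lor \lnot q5) \to q6))):
    F ((\lnot q3 \land q4) \lor ((q4 \lor \lnot q5) \to q6)): α-rule — add F (\lnot q3 \land q4), F ((q4 \lor \lnot q5) \to q6).
    F ((q4 \lor \lnot q5) \to q6): α-rule — add T (q4 \lor \lnot q5), F q6.
    F (\lnot q3 \land q4): β-rule — branch into F \lnot q3  //  F q4.
      branch 2.1 (add F \lnot q3):
        T (q4 \lor \lnot q5): β-rule — branch into T q4  //  T \lnot q5.
          branch 2.1.1 (add T q4):
            × closes — contains both q4 and \lnot q4.
          branch 2.1.2 (add T \lnot q5):
            ○ open, literals {q2=1, q3=1, q4=0, q5=0, q6=0}.
      branch 2.2 (add F q4):
        T (q4 \lor \lnot q5): β-rule — branch into T q4  //  T \lnot q5.
          branch 2.2.1 (add T q4):
            × closes — contains both q4 and \lnot q4.
          branch 2.2.2 (add T \lnot q5):
            ○ open, literals {q2=1, q4=0, q5=0, q6=0}.
4 branches closed, 3 open.
Each open branch fixes some atoms; the unmentioned ones are free. Counting distinct full assignments: branch {q2=0, q4=0, q5=0, q6=1} (q1, q3) contributes 4 new; branch {q2=1, q3=1, q4=0, q5=0, q6=0} (q1) contributes 2 new; branch {q2=1, q4=0, q5=0, q6=0} (q1, q3) contributes 2 new. Total: 8.

8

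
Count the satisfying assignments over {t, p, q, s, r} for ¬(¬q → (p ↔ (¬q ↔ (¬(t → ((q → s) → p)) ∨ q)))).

12

Initial set: {¬(¬q → (p ↔ (¬q ↔ (¬(t → ((q → s) → p)) ∨ q))))}.
¬(¬q → (p ↔ (¬q ↔ (¬(t → ((q → s) → p)) ∨ q)))): α-rule — add ¬q, ¬(p ↔ (¬q ↔ (¬(t → ((q → s) → p)) ∨ q))).
¬(p ↔ (¬q ↔ (¬(t → ((q → s) → p)) ∨ q))): β-rule — branch into p, ¬(¬q ↔ (¬(t → ((q → s) → p)) ∨ q))  //  ¬p, (¬q ↔ (¬(t → ((q → s) → p)) ∨ q)).
  branch 1 (add p, ¬(¬q ↔ (¬(t → ((q → s) → p)) ∨ q))):
    ¬(¬q ↔ (¬(t → ((q → s) → p)) ∨ q)): β-rule — branch into ¬q, ¬(¬(t → ((q → s) → p)) ∨ q)  //  ¬¬q, (¬(t → ((q → s) → p)) ∨ q).
      branch 1.1 (add ¬q, ¬(¬(t → ((q → s) → p)) ∨ q)):
        ¬(¬(t → ((q → s) → p)) ∨ q): α-rule — add ¬¬(t → ((q → s) → p)), ¬q.
        ¬¬(t → ((q → s) → p)): β-rule — branch into ¬t  //  ((q → s) → p).
          branch 1.1.1 (add ¬t):
            ○ open, literals {p=true, q=false, t=false}.
          branch 1.1.2 (add ((q → s) → p)):
            ((q → s) → p): β-rule — branch into ¬(q → s)  //  p.
              branch 1.1.2.1 (add ¬(q → s)):
                ¬(q → s): α-rule — add q, ¬s.
                × closes — contains both q and ¬q.
              branch 1.1.2.2 (add p):
                ○ open, literals {p=true, q=false}.
      branch 1.2 (add ¬¬q, (¬(t → ((q → s) → p)) ∨ q)):
        × closes — contains both q and ¬q.
  branch 2 (add ¬p, (¬q ↔ (¬(t → ((q → s) → p)) ∨ q))):
    (¬q ↔ (¬(t → ((q → s) → p)) ∨ q)): β-rule — branch into ¬q, (¬(t → ((q → s) → p)) ∨ q)  //  ¬¬q, ¬(¬(t → ((q → s) → p)) ∨ q).
      branch 2.1 (add ¬q, (¬(t → ((q → s) → p)) ∨ q)):
        (¬(t → ((q → s) → p)) ∨ q): β-rule — branch into ¬(t → ((q → s) → p))  //  q.
          branch 2.1.1 (add ¬(t → ((q → s) → p))):
            ¬(t → ((q → s) → p)): α-rule — add t, ¬((q → s) → p).
            ¬((q → s) → p): α-rule — add (q → s), ¬p.
            (q → s): β-rule — branch into ¬q  //  s.
              branch 2.1.1.1 (add ¬q):
                ○ open, literals {p=false, q=false, t=true}.
              branch 2.1.1.2 (add s):
                ○ open, literals {p=false, q=false, s=true, t=true}.
          branch 2.1.2 (add q):
            × closes — contains both q and ¬q.
      branch 2.2 (add ¬¬q, ¬(¬(t → ((q → s) → p)) ∨ q)):
        × closes — contains both q and ¬q.
4 branches closed, 4 open.
Each open branch fixes some atoms; the unmentioned ones are free. Counting distinct full assignments: branch {p=true, q=false, t=false} (s, r) contributes 4 new; branch {p=true, q=false} (t, s, r) contributes 4 new; branch {p=false, q=false, t=true} (s, r) contributes 4 new; branch {p=false, q=false, s=true, t=true} (r) contributes 0 new. Total: 12.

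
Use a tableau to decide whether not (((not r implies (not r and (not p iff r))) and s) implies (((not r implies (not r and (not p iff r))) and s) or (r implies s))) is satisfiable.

Unsatisfiable

Initial set: {not (((not r implies (not r and (not p iff r))) and s) implies (((not r implies (not r and (not p iff r))) and s) or (r implies s)))}.
not (((not r implies (not r and (not p iff r))) and s) implies (((not r implies (not r and (not p iff r))) and s) or (r implies s))): α-rule — add ((not r implies (not r and (not p iff r))) and s), not (((not r implies (not r and (not p iff r))) and s) or (r implies s)).
((not r implies (not r and (not p iff r))) and s): α-rule — add (not r implies (not r and (not p iff r))), s.
not (((not r implies (not r and (not p iff r))) and s) or (r implies s)): α-rule — add not ((not r implies (not r and (not p iff r))) and s), not (r implies s).
not (r implies s): α-rule — add r, not s.
× closes — contains both s and not s.
All 1 branch closes.
Every branch closed; the formula is unsatisfiable.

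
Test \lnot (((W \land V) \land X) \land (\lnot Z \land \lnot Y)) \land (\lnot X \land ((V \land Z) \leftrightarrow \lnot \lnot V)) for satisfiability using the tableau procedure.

Initial set: {(\lnot (((W \land V) \land X) \land (\lnot Z \land \lnot Y)) \land (\lnot X \land ((V \land Z) \leftrightarrow \lnot \lnot V)))}.
(\lnot (((W \land V) \land X) \land (\lnot Z \land \lnot Y)) \land (\lnot X \land ((V \land Z) \leftrightarrow \lnot \lnot V))): α-rule — add \lnot (((W \land V) \land X) \land (\lnot Z \land \lnot Y)), (\lnot X \land ((V \land Z) \leftrightarrow \lnot \lnot V)).
(\lnot X \land ((V \land Z) \leftrightarrow \lnot \lnot V)): α-rule — add \lnot X, ((V \land Z) \leftrightarrow \lnot \lnot V).
\lnot (((W \land V) \land X) \land (\lnot Z \land \lnot Y)): β-rule — branch into \lnot ((W \land V) \land X)  //  \lnot (\lnot Z \land \lnot Y).
  branch 1 (add \lnot ((W \land V) \land X)):
    ((V \land Z) \leftrightarrow \lnot \lnot V): β-rule — branch into (V \land Z), \lnot \lnot V  //  \lnot (V \land Z), \lnot \lnot \lnot V.
      branch 1.1 (add (V \land Z), \lnot \lnot V):
        (V \land Z): α-rule — add V, Z.
        \lnot \lnot V: drop double negation, giving V.
        \lnot ((W \land V) \land X): β-rule — branch into \lnot (W \land V)  //  \lnot X.
          branch 1.1.1 (add \lnot (W \land V)):
            \lnot (W \land V): β-rule — branch into \lnot W  //  \lnot V.
              branch 1.1.1.1 (add \lnot W):
                ○ open, literals {V=T, W=F, X=F, Z=T}.
              branch 1.1.1.2 (add \lnot V):
                × closes — contains both V and \lnot V.
          branch 1.1.2 (add \lnot X):
            ○ open, literals {V=T, X=F, Z=T}.
      branch 1.2 (add \lnot (V \land Z), \lnot \lnot \lnot V):
        \lnot \lnot \lnot V: drop double negation, giving \lnot V.
        \lnot ((W \land V) \land X): β-rule — branch into \lnot (W \land V)  //  \lnot X.
          branch 1.2.1 (add \lnot (W \land V)):
            \lnot (V \land Z): β-rule — branch into \lnot V  //  \lnot Z.
              branch 1.2.1.1 (add \lnot V):
                \lnot (W \land V): β-rule — branch into \lnot W  //  \lnot V.
                  branch 1.2.1.1.1 (add \lnot W):
                    ○ open, literals {V=F, W=F, X=F}.
                  branch 1.2.1.1.2 (add \lnot V):
                    ○ open, literals {V=F, X=F}.
              branch 1.2.1.2 (add \lnot Z):
                \lnot (W \land V): β-rule — branch into \lnot W  //  \lnot V.
                  branch 1.2.1.2.1 (add \lnot W):
                    ○ open, literals {V=F, W=F, X=F, Z=F}.
                  branch 1.2.1.2.2 (add \lnot V):
                    ○ open, literals {V=F, X=F, Z=F}.
          branch 1.2.2 (add \lnot X):
            \lnot (V \land Z): β-rule — branch into \lnot V  //  \lnot Z.
              branch 1.2.2.1 (add \lnot V):
                ○ open, literals {V=F, X=F}.
              branch 1.2.2.2 (add \lnot Z):
                ○ open, literals {V=F, X=F, Z=F}.
  branch 2 (add \lnot (\lnot Z \land \lnot Y)):
    ((V \land Z) \leftrightarrow \lnot \lnot V): β-rule — branch into (V \land Z), \lnot \lnot V  //  \lnot (V \land Z), \lnot \lnot \lnot V.
      branch 2.1 (add (V \land Z), \lnot \lnot V):
        (V \land Z): α-rule — add V, Z.
        \lnot \lnot V: drop double negation, giving V.
        \lnot (\lnot Z \land \lnot Y): β-rule — branch into \lnot \lnot Z  //  \lnot \lnot Y.
          branch 2.1.1 (add \lnot \lnot Z):
            ○ open, literals {V=T, X=F, Z=T}.
          branch 2.1.2 (add \lnot \lnot Y):
            ○ open, literals {V=T, X=F, Y=T, Z=T}.
      branch 2.2 (add \lnot (V \land Z), \lnot \lnot \lnot V):
        \lnot \lnot \lnot V: drop double negation, giving \lnot V.
        \lnot (\lnot Z \land \lnot Y): β-rule — branch into \lnot \lnot Z  //  \lnot \lnot Y.
          branch 2.2.1 (add \lnot \lnot Z):
            \lnot (V \land Z): β-rule — branch into \lnot V  //  \lnot Z.
              branch 2.2.1.1 (add \lnot V):
                ○ open, literals {V=F, X=F, Z=T}.
              branch 2.2.1.2 (add \lnot Z):
                × closes — contains both Z and \lnot Z.
          branch 2.2.2 (add \lnot \lnot Y):
            \lnot (V \land Z): β-rule — branch into \lnot V  //  \lnot Z.
              branch 2.2.2.1 (add \lnot V):
                ○ open, literals {V=F, X=F, Y=T}.
              branch 2.2.2.2 (add \lnot Z):
                ○ open, literals {V=F, X=F, Y=T, Z=F}.
2 branches closed, 13 open.
An open branch gives a satisfying assignment: V=T, W=F, X=F, Z=T.

Satisfiable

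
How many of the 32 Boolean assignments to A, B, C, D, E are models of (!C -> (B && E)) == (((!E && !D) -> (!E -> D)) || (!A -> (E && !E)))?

Initial set: {T ((!C -> (B && E)) == (((!E && !D) -> (!E -> D)) || (!A -> (E && !E))))}.
T ((!C -> (B && E)) == (((!E && !D) -> (!E -> D)) || (!A -> (E && !E)))): β-rule — branch into T (!C -> (B && E)), T (((!E && !D) -> (!E -> D)) || (!A -> (E && !E)))  //  F (!C -> (B && E)), F (((!E && !D) -> (!E -> D)) || (!A -> (E && !E))).
  branch 1 (add T (!C -> (B && E)), T (((!E && !D) -> (!E -> D)) || (!A -> (E && !E)))):
    T (!C -> (B && E)): β-rule — branch into F !C  //  T (B && E).
      branch 1.1 (add F !C):
        T (((!E && !D) -> (!E -> D)) || (!A -> (E && !E))): β-rule — branch into T ((!E && !D) -> (!E -> D))  //  T (!A -> (E && !E)).
          branch 1.1.1 (add T ((!E && !D) -> (!E -> D))):
            T ((!E && !D) -> (!E -> D)): β-rule — branch into F (!E && !D)  //  T (!E -> D).
              branch 1.1.1.1 (add F (!E && !D)):
                F (!E && !D): β-rule — branch into F !E  //  F !D.
                  branch 1.1.1.1.1 (add F !E):
                    ○ open, literals {C=true, E=true}.
                  branch 1.1.1.1.2 (add F !D):
                    ○ open, literals {C=true, D=true}.
              branch 1.1.1.2 (add T (!E -> D)):
                T (!E -> D): β-rule — branch into F !E  //  T D.
                  branch 1.1.1.2.1 (add F !E):
                    ○ open, literals {C=true, E=true}.
                  branch 1.1.1.2.2 (add T D):
                    ○ open, literals {C=true, D=true}.
          branch 1.1.2 (add T (!A -> (E && !E))):
            T (!A -> (E && !E)): β-rule — branch into F !A  //  T (E && !E).
              branch 1.1.2.1 (add F !A):
                ○ open, literals {A=true, C=true}.
              branch 1.1.2.2 (add T (E && !E)):
                T (E && !E): α-rule — add T E, T !E.
                × closes — contains both E and !E.
      branch 1.2 (add T (B && E)):
        T (B && E): α-rule — add T B, T E.
        T (((!E && !D) -> (!E -> D)) || (!A -> (E && !E))): β-rule — branch into T ((!E && !D) -> (!E -> D))  //  T (!A -> (E && !E)).
          branch 1.2.1 (add T ((!E && !D) -> (!E -> D))):
            T ((!E && !D) -> (!E -> D)): β-rule — branch into F (!E && !D)  //  T (!E -> D).
              branch 1.2.1.1 (add F (!E && !D)):
                F (!E && !D): β-rule — branch into F !E  //  F !D.
                  branch 1.2.1.1.1 (add F !E):
                    ○ open, literals {B=true, E=true}.
                  branch 1.2.1.1.2 (add F !D):
                    ○ open, literals {B=true, D=true, E=true}.
              branch 1.2.1.2 (add T (!E -> D)):
                T (!E -> D): β-rule — branch into F !E  //  T D.
                  branch 1.2.1.2.1 (add F !E):
                    ○ open, literals {B=true, E=true}.
                  branch 1.2.1.2.2 (add T D):
                    ○ open, literals {B=true, D=true, E=true}.
          branch 1.2.2 (add T (!A -> (E && !E))):
            T (!A -> (E && !E)): β-rule — branch into F !A  //  T (E && !E).
              branch 1.2.2.1 (add F !A):
                ○ open, literals {A=true, B=true, E=true}.
              branch 1.2.2.2 (add T (E && !E)):
                T (E && !E): α-rule — add T E, T !E.
                × closes — contains both E and !E.
  branch 2 (add F (!C -> (B && E)), F (((!E && !D) -> (!E -> D)) || (!A -> (E && !E)))):
    F (!C -> (B && E)): α-rule — add T !C, F (B && E).
    F (((!E && !D) -> (!E -> D)) || (!A -> (E && !E))): α-rule — add F ((!E && !D) -> (!E -> D)), F (!A -> (E && !E)).
    F ((!E && !D) -> (!E -> D)): α-rule — add T (!E && !D), F (!E -> D).
    F (!A -> (E && !E)): α-rule — add T !A, F (E && !E).
    T (!E && !D): α-rule — add T !E, T !D.
    F (!E -> D): α-rule — add T !E, F D.
    F (B && E): β-rule — branch into F B  //  F E.
      branch 2.1 (add F B):
        F (E && !E): β-rule — branch into F E  //  F !E.
          branch 2.1.1 (add F E):
            ○ open, literals {A=false, B=false, C=false, D=false, E=false}.
          branch 2.1.2 (add F !E):
            × closes — contains both E and !E.
      branch 2.2 (add F E):
        F (E && !E): β-rule — branch into F E  //  F !E.
          branch 2.2.1 (add F E):
            ○ open, literals {A=false, C=false, D=false, E=false}.
          branch 2.2.2 (add F !E):
            × closes — contains both E and !E.
4 branches closed, 12 open.
Each open branch fixes some atoms; the unmentioned ones are free. Counting distinct full assignments: branch {C=true, E=true} (A, B, D) contributes 8 new; branch {C=true, D=true} (A, B, E) contributes 4 new; branch {C=true, E=true} (A, B, D) contributes 0 new; branch {C=true, D=true} (A, B, E) contributes 0 new; branch {A=true, C=true} (B, D, E) contributes 2 new; branch {B=true, E=true} (A, C, D) contributes 4 new; branch {B=true, D=true, E=true} (A, C) contributes 0 new; branch {B=true, E=true} (A, C, D) contributes 0 new; branch {B=true, D=true, E=true} (A, C) contributes 0 new; branch {A=true, B=true, E=true} (C, D) contributes 0 new; branch {A=false, B=false, C=false, D=false, E=false} (none free) contributes 1 new; branch {A=false, C=false, D=false, E=false} (B) contributes 1 new. Total: 20.

20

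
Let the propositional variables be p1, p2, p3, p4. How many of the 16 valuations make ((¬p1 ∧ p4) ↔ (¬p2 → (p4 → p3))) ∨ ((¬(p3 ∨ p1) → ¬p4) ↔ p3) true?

Initial set: {(((¬p1 ∧ p4) ↔ (¬p2 → (p4 → p3))) ∨ ((¬(p3 ∨ p1) → ¬p4) ↔ p3))}.
(((¬p1 ∧ p4) ↔ (¬p2 → (p4 → p3))) ∨ ((¬(p3 ∨ p1) → ¬p4) ↔ p3)): β-rule — branch into ((¬p1 ∧ p4) ↔ (¬p2 → (p4 → p3)))  //  ((¬(p3 ∨ p1) → ¬p4) ↔ p3).
  branch 1 (add ((¬p1 ∧ p4) ↔ (¬p2 → (p4 → p3)))):
    ((¬p1 ∧ p4) ↔ (¬p2 → (p4 → p3))): β-rule — branch into (¬p1 ∧ p4), (¬p2 → (p4 → p3))  //  ¬(¬p1 ∧ p4), ¬(¬p2 → (p4 → p3)).
      branch 1.1 (add (¬p1 ∧ p4), (¬p2 → (p4 → p3))):
        (¬p1 ∧ p4): α-rule — add ¬p1, p4.
        (¬p2 → (p4 → p3)): β-rule — branch into ¬¬p2  //  (p4 → p3).
          branch 1.1.1 (add ¬¬p2):
            ○ open, literals {p1=0, p2=1, p4=1}.
          branch 1.1.2 (add (p4 → p3)):
            (p4 → p3): β-rule — branch into ¬p4  //  p3.
              branch 1.1.2.1 (add ¬p4):
                × closes — contains both p4 and ¬p4.
              branch 1.1.2.2 (add p3):
                ○ open, literals {p1=0, p3=1, p4=1}.
      branch 1.2 (add ¬(¬p1 ∧ p4), ¬(¬p2 → (p4 → p3))):
        ¬(¬p2 → (p4 → p3)): α-rule — add ¬p2, ¬(p4 → p3).
        ¬(p4 → p3): α-rule — add p4, ¬p3.
        ¬(¬p1 ∧ p4): β-rule — branch into ¬¬p1  //  ¬p4.
          branch 1.2.1 (add ¬¬p1):
            ○ open, literals {p1=1, p2=0, p3=0, p4=1}.
          branch 1.2.2 (add ¬p4):
            × closes — contains both p4 and ¬p4.
  branch 2 (add ((¬(p3 ∨ p1) → ¬p4) ↔ p3)):
    ((¬(p3 ∨ p1) → ¬p4) ↔ p3): β-rule — branch into (¬(p3 ∨ p1) → ¬p4), p3  //  ¬(¬(p3 ∨ p1) → ¬p4), ¬p3.
      branch 2.1 (add (¬(p3 ∨ p1) → ¬p4), p3):
        (¬(p3 ∨ p1) → ¬p4): β-rule — branch into ¬¬(p3 ∨ p1)  //  ¬p4.
          branch 2.1.1 (add ¬¬(p3 ∨ p1)):
            ¬¬(p3 ∨ p1): β-rule — branch into p3  //  p1.
              branch 2.1.1.1 (add p3):
                ○ open, literals {p3=1}.
              branch 2.1.1.2 (add p1):
                ○ open, literals {p1=1, p3=1}.
          branch 2.1.2 (add ¬p4):
            ○ open, literals {p3=1, p4=0}.
      branch 2.2 (add ¬(¬(p3 ∨ p1) → ¬p4), ¬p3):
        ¬(¬(p3 ∨ p1) → ¬p4): α-rule — add ¬(p3 ∨ p1), ¬¬p4.
        ¬(p3 ∨ p1): α-rule — add ¬p3, ¬p1.
        ○ open, literals {p1=0, p3=0, p4=1}.
2 branches closed, 7 open.
Each open branch fixes some atoms; the unmentioned ones are free. Counting distinct full assignments: branch {p1=0, p2=1, p4=1} (p3) contributes 2 new; branch {p1=0, p3=1, p4=1} (p2) contributes 1 new; branch {p1=1, p2=0, p3=0, p4=1} (none free) contributes 1 new; branch {p3=1} (p1, p2, p4) contributes 6 new; branch {p1=1, p3=1} (p2, p4) contributes 0 new; branch {p3=1, p4=0} (p1, p2) contributes 0 new; branch {p1=0, p3=0, p4=1} (p2) contributes 1 new. Total: 11.

11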